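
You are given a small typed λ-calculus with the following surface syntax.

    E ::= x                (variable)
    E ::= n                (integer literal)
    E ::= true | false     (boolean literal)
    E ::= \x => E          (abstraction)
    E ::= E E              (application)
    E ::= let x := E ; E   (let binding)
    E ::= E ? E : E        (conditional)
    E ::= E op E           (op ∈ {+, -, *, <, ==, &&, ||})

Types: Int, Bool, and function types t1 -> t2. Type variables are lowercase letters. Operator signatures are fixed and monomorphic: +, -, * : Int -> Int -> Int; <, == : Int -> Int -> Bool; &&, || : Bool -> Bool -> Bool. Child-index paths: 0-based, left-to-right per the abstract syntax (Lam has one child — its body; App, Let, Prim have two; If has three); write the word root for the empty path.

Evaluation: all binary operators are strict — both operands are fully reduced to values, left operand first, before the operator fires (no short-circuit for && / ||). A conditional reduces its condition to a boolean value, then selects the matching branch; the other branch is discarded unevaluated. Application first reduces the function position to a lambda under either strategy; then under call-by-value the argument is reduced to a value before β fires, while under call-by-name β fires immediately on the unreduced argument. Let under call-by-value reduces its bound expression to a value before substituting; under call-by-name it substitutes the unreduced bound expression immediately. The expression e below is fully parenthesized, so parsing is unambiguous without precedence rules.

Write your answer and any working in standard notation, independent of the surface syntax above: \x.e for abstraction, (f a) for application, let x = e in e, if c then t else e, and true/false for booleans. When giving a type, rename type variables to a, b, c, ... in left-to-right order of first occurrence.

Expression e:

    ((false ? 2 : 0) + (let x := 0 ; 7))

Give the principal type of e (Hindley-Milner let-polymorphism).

Answer: Int

Trace:
  unify Bool ~ Bool
  unify Int ~ Int
  unify Int ~ Int
let x : Int
  unify Int ~ Int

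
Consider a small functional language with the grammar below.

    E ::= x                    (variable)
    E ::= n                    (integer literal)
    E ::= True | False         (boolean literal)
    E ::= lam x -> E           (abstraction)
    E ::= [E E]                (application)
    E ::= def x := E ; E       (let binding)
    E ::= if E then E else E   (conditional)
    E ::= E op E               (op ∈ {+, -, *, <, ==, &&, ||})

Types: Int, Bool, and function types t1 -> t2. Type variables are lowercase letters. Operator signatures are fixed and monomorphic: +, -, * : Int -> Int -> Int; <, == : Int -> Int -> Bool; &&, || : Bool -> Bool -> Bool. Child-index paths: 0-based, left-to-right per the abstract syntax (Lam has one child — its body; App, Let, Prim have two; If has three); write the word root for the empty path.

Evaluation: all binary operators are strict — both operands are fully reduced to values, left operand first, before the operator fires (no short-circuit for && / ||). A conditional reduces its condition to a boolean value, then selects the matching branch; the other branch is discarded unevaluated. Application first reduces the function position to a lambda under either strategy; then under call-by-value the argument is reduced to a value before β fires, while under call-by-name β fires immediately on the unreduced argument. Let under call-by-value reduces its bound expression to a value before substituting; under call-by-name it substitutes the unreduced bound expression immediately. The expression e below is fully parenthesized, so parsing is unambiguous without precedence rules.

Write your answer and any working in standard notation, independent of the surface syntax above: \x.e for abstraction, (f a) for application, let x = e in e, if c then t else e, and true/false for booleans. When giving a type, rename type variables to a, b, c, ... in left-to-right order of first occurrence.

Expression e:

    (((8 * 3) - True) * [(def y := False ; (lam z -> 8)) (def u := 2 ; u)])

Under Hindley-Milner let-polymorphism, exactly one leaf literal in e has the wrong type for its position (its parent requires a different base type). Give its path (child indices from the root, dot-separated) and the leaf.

Derivation:
  unify Int ~ Int
  unify Int ~ Int
  unify Int ~ Int
  unify Bool ~ Int
  FAIL: mismatch Bool ~ Int

Answer: 0.1 : true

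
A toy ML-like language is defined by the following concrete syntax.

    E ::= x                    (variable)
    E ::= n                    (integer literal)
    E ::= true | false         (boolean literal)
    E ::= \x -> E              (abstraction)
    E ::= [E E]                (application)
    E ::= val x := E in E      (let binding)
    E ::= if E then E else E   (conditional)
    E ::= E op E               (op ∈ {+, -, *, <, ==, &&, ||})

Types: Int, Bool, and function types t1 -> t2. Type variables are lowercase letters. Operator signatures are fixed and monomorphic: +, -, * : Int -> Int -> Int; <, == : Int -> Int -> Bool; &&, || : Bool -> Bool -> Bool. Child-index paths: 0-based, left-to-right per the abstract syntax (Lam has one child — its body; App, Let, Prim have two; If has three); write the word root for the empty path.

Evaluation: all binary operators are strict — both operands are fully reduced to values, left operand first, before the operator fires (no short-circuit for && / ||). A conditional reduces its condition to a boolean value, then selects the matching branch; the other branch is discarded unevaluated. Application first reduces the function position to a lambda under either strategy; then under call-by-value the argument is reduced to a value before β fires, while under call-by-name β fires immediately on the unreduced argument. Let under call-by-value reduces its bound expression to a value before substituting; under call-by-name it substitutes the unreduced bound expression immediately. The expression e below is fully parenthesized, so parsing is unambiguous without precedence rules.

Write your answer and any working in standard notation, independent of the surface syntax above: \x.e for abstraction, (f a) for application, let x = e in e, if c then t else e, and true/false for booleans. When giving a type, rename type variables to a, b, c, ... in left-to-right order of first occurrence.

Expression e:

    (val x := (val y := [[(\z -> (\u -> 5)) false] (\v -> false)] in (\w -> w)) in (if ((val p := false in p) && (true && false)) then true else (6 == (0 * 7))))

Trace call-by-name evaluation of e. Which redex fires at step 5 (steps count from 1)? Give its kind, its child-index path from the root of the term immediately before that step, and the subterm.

Answer: if at root : (if false then true else (6 == (0 * 7)))

Trace:
step 0: (let x = (let y = (((\z.(\u.5)) false) (\v.false)) in (\w.w)) in (if ((let p = false in p) && (true && false)) then true else (6 == (0 * 7))))
step 1: [let@root] (if ((let p = false in p) && (true && false)) then true else (6 == (0 * 7)))
step 2: [let@0.0] (if (false && (true && false)) then true else (6 == (0 * 7)))
step 3: [delta@0.1] (if (false && false) then true else (6 == (0 * 7)))
step 4: [delta@0] (if false then true else (6 == (0 * 7)))
step 5: [if@root] (6 == (0 * 7))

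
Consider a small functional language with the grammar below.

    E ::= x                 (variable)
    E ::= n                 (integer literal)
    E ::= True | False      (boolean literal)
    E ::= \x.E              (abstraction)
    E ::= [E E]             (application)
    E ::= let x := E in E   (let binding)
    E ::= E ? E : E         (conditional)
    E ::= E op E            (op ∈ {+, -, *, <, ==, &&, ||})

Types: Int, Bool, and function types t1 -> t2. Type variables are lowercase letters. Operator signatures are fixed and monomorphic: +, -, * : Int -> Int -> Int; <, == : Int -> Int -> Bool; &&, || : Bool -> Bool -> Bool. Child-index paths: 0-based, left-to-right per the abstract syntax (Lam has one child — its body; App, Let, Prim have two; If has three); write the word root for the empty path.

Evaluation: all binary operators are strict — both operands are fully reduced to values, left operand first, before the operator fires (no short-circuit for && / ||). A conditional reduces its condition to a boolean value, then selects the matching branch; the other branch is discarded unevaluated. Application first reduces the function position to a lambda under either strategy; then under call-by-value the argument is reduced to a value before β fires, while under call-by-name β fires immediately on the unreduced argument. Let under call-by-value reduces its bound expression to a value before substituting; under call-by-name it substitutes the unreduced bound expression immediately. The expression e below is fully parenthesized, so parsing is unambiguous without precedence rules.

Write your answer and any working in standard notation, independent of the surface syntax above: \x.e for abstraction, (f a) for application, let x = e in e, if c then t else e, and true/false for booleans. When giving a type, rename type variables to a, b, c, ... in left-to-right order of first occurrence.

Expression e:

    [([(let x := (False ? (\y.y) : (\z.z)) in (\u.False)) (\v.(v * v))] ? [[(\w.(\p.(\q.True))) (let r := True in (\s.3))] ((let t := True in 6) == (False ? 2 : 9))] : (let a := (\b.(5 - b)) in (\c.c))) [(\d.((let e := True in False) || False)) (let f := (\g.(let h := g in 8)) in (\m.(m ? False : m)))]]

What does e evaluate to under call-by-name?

Derivation:
step 0: ((if ((let x = (if false then (\y.y) else (\z.z)) in (\u.false)) (\v.(v * v))) then (((\w.(\p.(\q.true))) (let r = true in (\s.3))) ((let t = true in 6) == (if false then 2 else 9))) else (let a = (\b.(5 - b)) in (\c.c))) ((\d.((let e = true in false) || false)) (let f = (\g.(let h = g in 8)) in (\m.(if m then false else m)))))
step 1: [let@0.0.0] ((if ((\u.false) (\v.(v * v))) then (((\w.(\p.(\q.true))) (let r = true in (\s.3))) ((let t = true in 6) == (if false then 2 else 9))) else (let a = (\b.(5 - b)) in (\c.c))) ((\d.((let e = true in false) || false)) (let f = (\g.(let h = g in 8)) in (\m.(if m then false else m)))))
step 2: [beta@0.0] ((if false then (((\w.(\p.(\q.true))) (let r = true in (\s.3))) ((let t = true in 6) == (if false then 2 else 9))) else (let a = (\b.(5 - b)) in (\c.c))) ((\d.((let e = true in false) || false)) (let f = (\g.(let h = g in 8)) in (\m.(if m then false else m)))))
step 3: [if@0] ((let a = (\b.(5 - b)) in (\c.c)) ((\d.((let e = true in false) || false)) (let f = (\g.(let h = g in 8)) in (\m.(if m then false else m)))))
step 4: [let@0] ((\c.c) ((\d.((let e = true in false) || false)) (let f = (\g.(let h = g in 8)) in (\m.(if m then false else m)))))
step 5: [beta@root] ((\d.((let e = true in false) || false)) (let f = (\g.(let h = g in 8)) in (\m.(if m then false else m))))
step 6: [beta@root] ((let e = true in false) || false)
step 7: [let@0] (false || false)
step 8: [delta@root] false

Answer: false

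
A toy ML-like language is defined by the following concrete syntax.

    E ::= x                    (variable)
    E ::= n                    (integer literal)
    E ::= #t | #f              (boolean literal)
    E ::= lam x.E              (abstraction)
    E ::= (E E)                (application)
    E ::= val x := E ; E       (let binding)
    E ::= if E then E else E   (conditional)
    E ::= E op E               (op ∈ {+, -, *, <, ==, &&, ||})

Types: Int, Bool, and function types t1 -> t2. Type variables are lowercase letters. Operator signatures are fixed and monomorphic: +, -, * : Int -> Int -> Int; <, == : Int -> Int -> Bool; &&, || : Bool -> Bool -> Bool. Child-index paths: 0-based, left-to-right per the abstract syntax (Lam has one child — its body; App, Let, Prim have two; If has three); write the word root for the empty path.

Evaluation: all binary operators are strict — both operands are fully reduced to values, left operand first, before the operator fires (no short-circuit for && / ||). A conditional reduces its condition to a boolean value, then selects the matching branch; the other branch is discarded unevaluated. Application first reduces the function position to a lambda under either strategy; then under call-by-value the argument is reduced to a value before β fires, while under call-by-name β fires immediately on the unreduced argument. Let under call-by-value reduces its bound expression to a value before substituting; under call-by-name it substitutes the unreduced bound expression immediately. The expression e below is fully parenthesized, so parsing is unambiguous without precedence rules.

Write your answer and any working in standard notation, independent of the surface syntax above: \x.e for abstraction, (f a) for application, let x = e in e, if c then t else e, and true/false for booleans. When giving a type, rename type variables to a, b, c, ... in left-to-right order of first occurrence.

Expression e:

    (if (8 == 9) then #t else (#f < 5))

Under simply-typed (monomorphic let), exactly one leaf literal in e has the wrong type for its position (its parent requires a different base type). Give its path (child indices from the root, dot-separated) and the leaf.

Answer: 2.0 : false

Derivation:
  unify Int ~ Int
  unify Int ~ Int
  unify Bool ~ Bool
  unify Bool ~ Int
  FAIL: mismatch Bool ~ Int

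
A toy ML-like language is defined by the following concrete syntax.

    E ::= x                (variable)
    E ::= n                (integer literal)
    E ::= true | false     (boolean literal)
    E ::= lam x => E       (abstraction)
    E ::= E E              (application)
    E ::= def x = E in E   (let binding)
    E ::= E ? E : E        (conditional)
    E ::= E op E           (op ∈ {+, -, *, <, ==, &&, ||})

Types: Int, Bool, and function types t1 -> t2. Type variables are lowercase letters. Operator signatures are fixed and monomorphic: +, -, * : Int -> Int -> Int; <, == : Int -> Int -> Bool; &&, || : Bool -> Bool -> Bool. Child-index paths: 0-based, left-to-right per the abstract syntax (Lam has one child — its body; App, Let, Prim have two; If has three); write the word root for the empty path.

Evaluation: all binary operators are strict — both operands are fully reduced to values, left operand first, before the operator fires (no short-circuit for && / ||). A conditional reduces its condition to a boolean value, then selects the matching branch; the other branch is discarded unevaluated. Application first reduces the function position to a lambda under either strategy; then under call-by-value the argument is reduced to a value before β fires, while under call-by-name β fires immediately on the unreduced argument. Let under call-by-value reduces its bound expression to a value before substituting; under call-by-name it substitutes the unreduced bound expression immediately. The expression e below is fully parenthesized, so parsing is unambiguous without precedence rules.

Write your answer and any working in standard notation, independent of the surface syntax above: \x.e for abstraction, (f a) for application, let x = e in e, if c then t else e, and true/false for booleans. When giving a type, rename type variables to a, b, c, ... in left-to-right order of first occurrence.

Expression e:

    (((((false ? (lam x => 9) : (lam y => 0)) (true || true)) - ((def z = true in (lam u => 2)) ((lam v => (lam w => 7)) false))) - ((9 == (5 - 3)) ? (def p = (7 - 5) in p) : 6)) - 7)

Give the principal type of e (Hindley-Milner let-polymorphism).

Working:
  unify Bool ~ Bool
\x._ : a -> Int
\y._ : b -> Int
  unify a -> Int ~ b -> Int
  unify a ~ b
  unify Int ~ Int
  unify Bool ~ Bool
  unify Bool ~ Bool
  unify b -> Int ~ Bool -> c
  unify b ~ Bool
  unify Int ~ c
_ _ : Int
  unify Int ~ Int
let z : Bool
\u._ : d -> Int
\w._ : f -> Int
\v._ : e -> f -> Int
  unify e -> f -> Int ~ Bool -> g
  unify e ~ Bool
  unify f -> Int ~ g
_ _ : f -> Int
  unify d -> Int ~ (f -> Int) -> h
  unify d ~ f -> Int
  unify Int ~ h
_ _ : Int
  unify Int ~ Int
  unify Int ~ Int
  unify Int ~ Int
  unify Int ~ Int
  unify Int ~ Int
  unify Int ~ Int
  unify Bool ~ Bool
  unify Int ~ Int
  unify Int ~ Int
let p : Int
p : Int
  unify Int ~ Int
  unify Int ~ Int
  unify Int ~ Int
  unify Int ~ Int

Answer: Int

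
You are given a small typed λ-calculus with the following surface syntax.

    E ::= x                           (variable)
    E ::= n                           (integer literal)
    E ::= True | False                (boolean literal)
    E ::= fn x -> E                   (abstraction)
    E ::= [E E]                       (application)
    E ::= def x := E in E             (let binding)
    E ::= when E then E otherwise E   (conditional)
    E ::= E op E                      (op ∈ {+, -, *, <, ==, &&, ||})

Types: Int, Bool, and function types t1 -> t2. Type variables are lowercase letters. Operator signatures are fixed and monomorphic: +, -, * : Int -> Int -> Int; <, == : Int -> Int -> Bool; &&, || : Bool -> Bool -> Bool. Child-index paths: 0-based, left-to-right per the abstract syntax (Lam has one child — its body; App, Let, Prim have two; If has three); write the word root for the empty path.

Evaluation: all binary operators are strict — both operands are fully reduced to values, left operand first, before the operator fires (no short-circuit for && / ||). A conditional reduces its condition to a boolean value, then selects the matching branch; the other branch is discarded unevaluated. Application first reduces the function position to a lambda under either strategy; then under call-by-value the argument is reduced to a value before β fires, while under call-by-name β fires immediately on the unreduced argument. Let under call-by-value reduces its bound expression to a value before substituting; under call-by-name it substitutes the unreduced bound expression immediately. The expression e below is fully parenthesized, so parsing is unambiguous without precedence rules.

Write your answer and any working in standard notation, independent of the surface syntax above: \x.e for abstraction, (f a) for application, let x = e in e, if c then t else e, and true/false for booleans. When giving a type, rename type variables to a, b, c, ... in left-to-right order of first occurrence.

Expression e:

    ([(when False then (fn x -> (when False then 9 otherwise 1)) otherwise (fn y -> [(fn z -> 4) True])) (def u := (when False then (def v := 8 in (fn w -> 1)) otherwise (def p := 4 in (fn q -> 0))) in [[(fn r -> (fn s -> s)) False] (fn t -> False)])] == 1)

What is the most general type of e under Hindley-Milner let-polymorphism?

Answer: Bool

Derivation:
  unify Bool ~ Bool
  unify Bool ~ Bool
  unify Int ~ Int
\x._ : a -> Int
\z._ : c -> Int
  unify c -> Int ~ Bool -> d
  unify c ~ Bool
  unify Int ~ d
_ _ : Int
\y._ : b -> Int
  unify a -> Int ~ b -> Int
  unify a ~ b
  unify Int ~ Int
  unify Bool ~ Bool
let v : Int
\w._ : e -> Int
let p : Int
\q._ : f -> Int
  unify e -> Int ~ f -> Int
  unify e ~ f
  unify Int ~ Int
let u : forall. f -> Int
s : h
\s._ : h -> h
\r._ : g -> h -> h
  unify g -> h -> h ~ Bool -> i
  unify g ~ Bool
  unify h -> h ~ i
_ _ : h -> h
\t._ : j -> Bool
  unify h -> h ~ (j -> Bool) -> k
  unify h ~ j -> Bool
  unify j -> Bool ~ k
_ _ : j -> Bool
  unify b -> Int ~ (j -> Bool) -> l
  unify b ~ j -> Bool
  unify Int ~ l
_ _ : Int
  unify Int ~ Int
  unify Int ~ Int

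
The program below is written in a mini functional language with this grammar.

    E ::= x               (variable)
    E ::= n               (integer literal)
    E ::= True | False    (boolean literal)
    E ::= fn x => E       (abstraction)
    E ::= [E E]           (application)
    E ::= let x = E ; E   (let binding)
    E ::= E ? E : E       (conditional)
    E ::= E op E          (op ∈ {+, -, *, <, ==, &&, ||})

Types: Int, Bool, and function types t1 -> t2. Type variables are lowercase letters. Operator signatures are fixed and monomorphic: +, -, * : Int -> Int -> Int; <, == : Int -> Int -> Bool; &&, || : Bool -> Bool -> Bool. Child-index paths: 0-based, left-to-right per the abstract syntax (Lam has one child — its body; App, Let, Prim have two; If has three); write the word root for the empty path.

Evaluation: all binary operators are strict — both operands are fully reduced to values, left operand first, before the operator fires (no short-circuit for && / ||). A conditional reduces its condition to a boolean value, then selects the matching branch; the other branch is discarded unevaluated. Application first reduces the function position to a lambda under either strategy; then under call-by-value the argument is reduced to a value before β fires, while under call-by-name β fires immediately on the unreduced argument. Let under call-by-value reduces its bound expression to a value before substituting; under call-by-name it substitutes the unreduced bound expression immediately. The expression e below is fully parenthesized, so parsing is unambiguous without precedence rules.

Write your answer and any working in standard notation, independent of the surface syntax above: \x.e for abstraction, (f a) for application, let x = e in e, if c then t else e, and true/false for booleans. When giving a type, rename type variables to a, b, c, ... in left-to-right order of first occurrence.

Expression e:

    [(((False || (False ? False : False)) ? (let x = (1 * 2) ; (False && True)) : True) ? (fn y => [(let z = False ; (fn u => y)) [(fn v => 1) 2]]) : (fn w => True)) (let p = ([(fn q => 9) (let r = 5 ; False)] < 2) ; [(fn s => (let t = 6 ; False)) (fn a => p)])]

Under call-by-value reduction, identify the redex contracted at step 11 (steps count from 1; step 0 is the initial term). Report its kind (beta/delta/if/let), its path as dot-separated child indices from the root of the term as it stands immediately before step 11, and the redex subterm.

Answer: beta at root : ((\y.((let z = false in (\u.y)) ((\v.1) 2))) false)

Working:
step 0: ((if (if (false || (if false then false else false)) then (let x = (1 * 2) in (false && true)) else true) then (\y.((let z = false in (\u.y)) ((\v.1) 2))) else (\w.true)) (let p = (((\q.9) (let r = 5 in false)) < 2) in ((\s.(let t = 6 in false)) (\a.p))))
step 1: [if@0.0.0.1] ((if (if (false || false) then (let x = (1 * 2) in (false && true)) else true) then (\y.((let z = false in (\u.y)) ((\v.1) 2))) else (\w.true)) (let p = (((\q.9) (let r = 5 in false)) < 2) in ((\s.(let t = 6 in false)) (\a.p))))
step 2: [delta@0.0.0] ((if (if false then (let x = (1 * 2) in (false && true)) else true) then (\y.((let z = false in (\u.y)) ((\v.1) 2))) else (\w.true)) (let p = (((\q.9) (let r = 5 in false)) < 2) in ((\s.(let t = 6 in false)) (\a.p))))
step 3: [if@0.0] ((if true then (\y.((let z = false in (\u.y)) ((\v.1) 2))) else (\w.true)) (let p = (((\q.9) (let r = 5 in false)) < 2) in ((\s.(let t = 6 in false)) (\a.p))))
step 4: [if@0] ((\y.((let z = false in (\u.y)) ((\v.1) 2))) (let p = (((\q.9) (let r = 5 in false)) < 2) in ((\s.(let t = 6 in false)) (\a.p))))
step 5: [let@1.0.0.1] ((\y.((let z = false in (\u.y)) ((\v.1) 2))) (let p = (((\q.9) false) < 2) in ((\s.(let t = 6 in false)) (\a.p))))
step 6: [beta@1.0.0] ((\y.((let z = false in (\u.y)) ((\v.1) 2))) (let p = (9 < 2) in ((\s.(let t = 6 in false)) (\a.p))))
step 7: [delta@1.0] ((\y.((let z = false in (\u.y)) ((\v.1) 2))) (let p = false in ((\s.(let t = 6 in false)) (\a.p))))
step 8: [let@1] ((\y.((let z = false in (\u.y)) ((\v.1) 2))) ((\s.(let t = 6 in false)) (\a.false)))
step 9: [beta@1] ((\y.((let z = false in (\u.y)) ((\v.1) 2))) (let t = 6 in false))
step 10: [let@1] ((\y.((let z = false in (\u.y)) ((\v.1) 2))) false)
step 11: [beta@root] ((let z = false in (\u.false)) ((\v.1) 2))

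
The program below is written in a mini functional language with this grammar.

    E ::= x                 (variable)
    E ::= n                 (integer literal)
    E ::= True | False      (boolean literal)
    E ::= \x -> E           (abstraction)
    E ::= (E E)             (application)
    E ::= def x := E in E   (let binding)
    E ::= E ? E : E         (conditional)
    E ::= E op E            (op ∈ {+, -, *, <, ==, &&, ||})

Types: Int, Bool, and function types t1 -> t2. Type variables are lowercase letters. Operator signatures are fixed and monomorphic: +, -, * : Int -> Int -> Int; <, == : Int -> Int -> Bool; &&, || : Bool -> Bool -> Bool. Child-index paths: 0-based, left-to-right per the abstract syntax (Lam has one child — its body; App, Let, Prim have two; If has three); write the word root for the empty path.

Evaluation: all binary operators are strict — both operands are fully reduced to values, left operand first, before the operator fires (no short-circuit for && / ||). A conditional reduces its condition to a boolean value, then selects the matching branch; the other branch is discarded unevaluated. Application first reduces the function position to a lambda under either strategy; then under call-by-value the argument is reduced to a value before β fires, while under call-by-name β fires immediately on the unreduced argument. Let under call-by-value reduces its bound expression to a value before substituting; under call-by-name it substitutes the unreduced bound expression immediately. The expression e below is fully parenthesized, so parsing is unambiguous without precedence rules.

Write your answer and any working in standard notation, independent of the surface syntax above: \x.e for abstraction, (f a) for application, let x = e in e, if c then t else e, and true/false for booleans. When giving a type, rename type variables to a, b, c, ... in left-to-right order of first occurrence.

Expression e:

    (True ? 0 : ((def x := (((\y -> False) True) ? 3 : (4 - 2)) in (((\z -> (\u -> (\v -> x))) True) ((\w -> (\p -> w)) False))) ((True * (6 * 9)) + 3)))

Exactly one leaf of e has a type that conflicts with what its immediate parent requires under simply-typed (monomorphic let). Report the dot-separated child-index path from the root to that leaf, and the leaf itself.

Working:
  unify Bool ~ Bool
\y._ : a -> Bool
  unify a -> Bool ~ Bool -> b
  unify a ~ Bool
  unify Bool ~ b
_ _ : Bool
  unify Bool ~ Bool
  unify Int ~ Int
  unify Int ~ Int
  unify Int ~ Int
let x : Int
x : Int
\v._ : e -> Int
\u._ : d -> e -> Int
\z._ : c -> d -> e -> Int
  unify c -> d -> e -> Int ~ Bool -> f
  unify c ~ Bool
  unify d -> e -> Int ~ f
_ _ : d -> e -> Int
w : g
\p._ : h -> g
\w._ : g -> h -> g
  unify g -> h -> g ~ Bool -> i
  unify g ~ Bool
  unify h -> Bool ~ i
_ _ : h -> Bool
  unify d -> e -> Int ~ (h -> Bool) -> j
  unify d ~ h -> Bool
  unify e -> Int ~ j
_ _ : e -> Int
  unify Bool ~ Int
  FAIL: mismatch Bool ~ Int

Answer: 2.1.0.0 : true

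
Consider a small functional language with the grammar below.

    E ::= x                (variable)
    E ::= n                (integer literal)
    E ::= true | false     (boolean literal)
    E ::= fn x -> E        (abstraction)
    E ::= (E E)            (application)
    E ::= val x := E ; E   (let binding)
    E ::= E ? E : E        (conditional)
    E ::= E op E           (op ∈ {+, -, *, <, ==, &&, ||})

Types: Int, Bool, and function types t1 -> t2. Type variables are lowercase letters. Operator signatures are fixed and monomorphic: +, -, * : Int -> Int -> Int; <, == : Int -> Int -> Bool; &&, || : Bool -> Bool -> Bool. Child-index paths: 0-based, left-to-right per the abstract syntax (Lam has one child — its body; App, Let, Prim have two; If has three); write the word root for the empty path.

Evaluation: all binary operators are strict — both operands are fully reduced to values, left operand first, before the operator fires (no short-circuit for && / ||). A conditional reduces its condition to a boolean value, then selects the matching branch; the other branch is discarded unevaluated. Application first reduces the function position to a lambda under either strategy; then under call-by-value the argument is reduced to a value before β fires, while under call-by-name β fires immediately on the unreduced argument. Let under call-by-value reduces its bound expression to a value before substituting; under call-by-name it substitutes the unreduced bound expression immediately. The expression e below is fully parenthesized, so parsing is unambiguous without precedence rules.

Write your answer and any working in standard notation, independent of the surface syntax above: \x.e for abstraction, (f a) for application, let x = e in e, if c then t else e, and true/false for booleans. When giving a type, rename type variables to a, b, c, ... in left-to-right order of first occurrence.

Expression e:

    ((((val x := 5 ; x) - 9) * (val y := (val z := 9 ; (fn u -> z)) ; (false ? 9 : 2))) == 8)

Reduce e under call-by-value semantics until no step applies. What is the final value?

Working:
step 0: ((((let x = 5 in x) - 9) * (let y = (let z = 9 in (\u.z)) in (if false then 9 else 2))) == 8)
step 1: [let@0.0.0] (((5 - 9) * (let y = (let z = 9 in (\u.z)) in (if false then 9 else 2))) == 8)
step 2: [delta@0.0] ((-4 * (let y = (let z = 9 in (\u.z)) in (if false then 9 else 2))) == 8)
step 3: [let@0.1.0] ((-4 * (let y = (\u.9) in (if false then 9 else 2))) == 8)
step 4: [let@0.1] ((-4 * (if false then 9 else 2)) == 8)
step 5: [if@0.1] ((-4 * 2) == 8)
step 6: [delta@0] (-8 == 8)
step 7: [delta@root] false

Answer: false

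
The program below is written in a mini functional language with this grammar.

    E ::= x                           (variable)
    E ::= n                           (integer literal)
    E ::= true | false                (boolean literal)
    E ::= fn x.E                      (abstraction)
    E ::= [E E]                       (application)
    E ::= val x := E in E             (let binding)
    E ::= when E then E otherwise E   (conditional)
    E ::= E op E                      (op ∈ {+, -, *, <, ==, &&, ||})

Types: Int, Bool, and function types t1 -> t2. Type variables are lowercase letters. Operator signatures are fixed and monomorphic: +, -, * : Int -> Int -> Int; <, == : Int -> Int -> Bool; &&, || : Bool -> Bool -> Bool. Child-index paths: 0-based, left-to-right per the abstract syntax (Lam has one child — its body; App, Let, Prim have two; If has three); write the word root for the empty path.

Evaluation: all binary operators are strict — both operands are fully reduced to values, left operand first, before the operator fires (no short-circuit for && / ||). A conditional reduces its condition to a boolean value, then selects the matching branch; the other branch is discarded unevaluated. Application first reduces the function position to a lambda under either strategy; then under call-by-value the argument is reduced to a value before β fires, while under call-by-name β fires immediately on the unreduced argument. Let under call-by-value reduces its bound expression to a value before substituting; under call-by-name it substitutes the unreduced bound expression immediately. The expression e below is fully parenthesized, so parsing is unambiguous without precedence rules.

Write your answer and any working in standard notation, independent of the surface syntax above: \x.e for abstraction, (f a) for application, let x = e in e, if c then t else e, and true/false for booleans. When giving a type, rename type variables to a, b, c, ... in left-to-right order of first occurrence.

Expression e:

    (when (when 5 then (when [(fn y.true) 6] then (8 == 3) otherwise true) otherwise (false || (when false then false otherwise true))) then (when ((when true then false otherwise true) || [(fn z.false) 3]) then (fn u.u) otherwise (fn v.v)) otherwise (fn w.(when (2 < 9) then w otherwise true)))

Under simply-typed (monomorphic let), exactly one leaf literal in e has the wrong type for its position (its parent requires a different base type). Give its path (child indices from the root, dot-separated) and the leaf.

Answer: 0.0 : 5

Trace:
  unify Int ~ Bool
  FAIL: mismatch Int ~ Bool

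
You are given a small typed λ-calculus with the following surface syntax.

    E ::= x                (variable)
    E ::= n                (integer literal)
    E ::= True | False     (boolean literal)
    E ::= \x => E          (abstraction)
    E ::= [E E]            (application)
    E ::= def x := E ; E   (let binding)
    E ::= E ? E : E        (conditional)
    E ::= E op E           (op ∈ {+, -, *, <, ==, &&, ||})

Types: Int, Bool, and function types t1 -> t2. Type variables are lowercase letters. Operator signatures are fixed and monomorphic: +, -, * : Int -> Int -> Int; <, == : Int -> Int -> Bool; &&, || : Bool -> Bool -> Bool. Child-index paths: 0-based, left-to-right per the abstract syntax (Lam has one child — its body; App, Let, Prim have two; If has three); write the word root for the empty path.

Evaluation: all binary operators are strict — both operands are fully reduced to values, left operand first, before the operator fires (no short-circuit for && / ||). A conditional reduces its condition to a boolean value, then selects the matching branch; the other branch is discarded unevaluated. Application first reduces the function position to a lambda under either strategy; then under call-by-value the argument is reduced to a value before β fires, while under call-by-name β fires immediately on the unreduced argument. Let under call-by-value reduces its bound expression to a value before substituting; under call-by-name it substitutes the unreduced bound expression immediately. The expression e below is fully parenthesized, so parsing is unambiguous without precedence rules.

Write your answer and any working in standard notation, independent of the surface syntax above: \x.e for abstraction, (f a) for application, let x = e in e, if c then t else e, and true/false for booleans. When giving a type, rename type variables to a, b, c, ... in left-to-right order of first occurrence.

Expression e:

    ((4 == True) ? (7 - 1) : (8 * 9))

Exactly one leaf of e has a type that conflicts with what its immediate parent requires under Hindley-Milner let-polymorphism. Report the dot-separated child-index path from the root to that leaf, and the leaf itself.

Trace:
  unify Int ~ Int
  unify Bool ~ Int
  FAIL: mismatch Bool ~ Int

Answer: 0.1 : true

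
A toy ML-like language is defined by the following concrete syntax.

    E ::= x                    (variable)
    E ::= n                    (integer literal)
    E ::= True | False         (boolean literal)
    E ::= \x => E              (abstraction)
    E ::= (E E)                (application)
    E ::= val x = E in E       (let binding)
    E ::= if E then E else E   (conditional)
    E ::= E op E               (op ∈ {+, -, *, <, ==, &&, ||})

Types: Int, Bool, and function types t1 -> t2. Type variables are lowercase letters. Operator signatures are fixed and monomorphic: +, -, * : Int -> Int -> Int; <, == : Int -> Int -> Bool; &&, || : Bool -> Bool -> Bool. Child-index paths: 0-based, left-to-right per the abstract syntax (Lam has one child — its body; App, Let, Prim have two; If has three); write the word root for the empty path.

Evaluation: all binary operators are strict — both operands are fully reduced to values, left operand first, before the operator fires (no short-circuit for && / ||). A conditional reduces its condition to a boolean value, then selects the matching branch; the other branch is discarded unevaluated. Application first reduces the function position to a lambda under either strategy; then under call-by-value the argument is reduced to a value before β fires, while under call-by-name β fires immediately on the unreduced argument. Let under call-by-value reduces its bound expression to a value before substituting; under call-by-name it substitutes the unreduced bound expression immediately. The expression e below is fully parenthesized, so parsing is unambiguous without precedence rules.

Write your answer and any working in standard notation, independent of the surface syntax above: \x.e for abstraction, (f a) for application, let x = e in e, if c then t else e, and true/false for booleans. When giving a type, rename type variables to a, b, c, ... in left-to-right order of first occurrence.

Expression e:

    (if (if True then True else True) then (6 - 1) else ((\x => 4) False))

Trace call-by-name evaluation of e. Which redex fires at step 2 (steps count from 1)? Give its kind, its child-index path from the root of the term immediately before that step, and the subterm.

Answer: if at root : (if true then (6 - 1) else ((\x.4) false))

Working:
step 0: (if (if true then true else true) then (6 - 1) else ((\x.4) false))
step 1: [if@0] (if true then (6 - 1) else ((\x.4) false))
step 2: [if@root] (6 - 1)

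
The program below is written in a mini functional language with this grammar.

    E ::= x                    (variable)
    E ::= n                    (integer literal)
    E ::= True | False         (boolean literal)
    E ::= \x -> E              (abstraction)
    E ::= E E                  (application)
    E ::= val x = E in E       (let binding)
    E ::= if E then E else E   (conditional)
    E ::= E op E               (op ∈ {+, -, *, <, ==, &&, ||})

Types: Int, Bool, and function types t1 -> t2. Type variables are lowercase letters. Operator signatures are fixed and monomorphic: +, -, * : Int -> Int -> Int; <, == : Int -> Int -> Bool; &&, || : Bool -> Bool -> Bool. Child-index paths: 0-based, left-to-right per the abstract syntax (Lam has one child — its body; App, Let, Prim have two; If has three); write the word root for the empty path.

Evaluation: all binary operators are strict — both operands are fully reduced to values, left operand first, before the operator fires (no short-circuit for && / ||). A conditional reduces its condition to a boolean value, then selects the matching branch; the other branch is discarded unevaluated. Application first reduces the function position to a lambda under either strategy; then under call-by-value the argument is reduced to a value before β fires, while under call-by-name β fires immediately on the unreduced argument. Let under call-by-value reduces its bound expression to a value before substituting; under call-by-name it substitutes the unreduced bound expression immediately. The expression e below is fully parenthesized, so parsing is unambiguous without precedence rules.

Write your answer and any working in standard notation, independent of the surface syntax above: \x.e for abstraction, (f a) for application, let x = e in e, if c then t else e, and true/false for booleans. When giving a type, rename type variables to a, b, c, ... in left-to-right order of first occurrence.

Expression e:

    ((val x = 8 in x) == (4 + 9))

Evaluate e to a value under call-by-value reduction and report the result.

Answer: false

Trace:
step 0: ((let x = 8 in x) == (4 + 9))
step 1: [let@0] (8 == (4 + 9))
step 2: [delta@1] (8 == 13)
step 3: [delta@root] false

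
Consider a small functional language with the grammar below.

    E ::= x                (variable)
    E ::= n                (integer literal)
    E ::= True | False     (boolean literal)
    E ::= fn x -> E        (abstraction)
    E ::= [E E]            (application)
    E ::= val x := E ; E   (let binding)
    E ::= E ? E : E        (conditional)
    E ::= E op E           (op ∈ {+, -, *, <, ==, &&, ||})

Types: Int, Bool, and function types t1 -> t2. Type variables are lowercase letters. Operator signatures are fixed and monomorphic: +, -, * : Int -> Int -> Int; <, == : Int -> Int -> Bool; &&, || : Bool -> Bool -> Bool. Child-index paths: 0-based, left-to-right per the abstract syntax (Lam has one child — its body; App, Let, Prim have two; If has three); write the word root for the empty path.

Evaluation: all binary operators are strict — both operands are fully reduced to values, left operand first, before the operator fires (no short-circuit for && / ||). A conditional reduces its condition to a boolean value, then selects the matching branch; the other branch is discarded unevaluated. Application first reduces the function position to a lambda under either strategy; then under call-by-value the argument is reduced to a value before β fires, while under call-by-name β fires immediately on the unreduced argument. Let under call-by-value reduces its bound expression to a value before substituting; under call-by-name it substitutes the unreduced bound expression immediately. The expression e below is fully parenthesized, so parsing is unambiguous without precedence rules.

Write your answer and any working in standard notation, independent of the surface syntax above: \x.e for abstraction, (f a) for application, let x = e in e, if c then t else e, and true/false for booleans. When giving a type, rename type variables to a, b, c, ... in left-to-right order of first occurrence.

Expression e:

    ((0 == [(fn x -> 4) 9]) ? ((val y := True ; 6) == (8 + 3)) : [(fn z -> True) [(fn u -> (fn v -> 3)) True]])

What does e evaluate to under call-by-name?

Answer: true

Working:
step 0: (if (0 == ((\x.4) 9)) then ((let y = true in 6) == (8 + 3)) else ((\z.true) ((\u.(\v.3)) true)))
step 1: [beta@0.1] (if (0 == 4) then ((let y = true in 6) == (8 + 3)) else ((\z.true) ((\u.(\v.3)) true)))
step 2: [delta@0] (if false then ((let y = true in 6) == (8 + 3)) else ((\z.true) ((\u.(\v.3)) true)))
step 3: [if@root] ((\z.true) ((\u.(\v.3)) true))
step 4: [beta@root] true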